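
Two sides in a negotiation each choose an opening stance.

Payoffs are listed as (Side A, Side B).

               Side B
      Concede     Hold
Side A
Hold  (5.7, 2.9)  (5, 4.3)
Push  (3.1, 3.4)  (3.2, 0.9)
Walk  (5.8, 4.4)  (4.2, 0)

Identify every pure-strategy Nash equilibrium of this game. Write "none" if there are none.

The pure Nash equilibria are (Hold, Hold) and (Walk, Concede).

(Hold, Concede): Side A can switch to Walk (5.7 → 5.8). Not NE.
(Hold, Hold): Side A gets 5, best alternative 4.2; Side B gets 4.3, best alternative 2.9. No profitable deviation — NE.
(Push, Concede): Side A can switch to Hold (3.1 → 5.7). Not NE.
(Push, Hold): Side A can switch to Hold (3.2 → 5). Not NE.
(Walk, Concede): Side A gets 5.8, best alternative 5.7; Side B gets 4.4, best alternative 0. No profitable deviation — NE.
(Walk, Hold): Side A can switch to Hold (4.2 → 5). Not NE.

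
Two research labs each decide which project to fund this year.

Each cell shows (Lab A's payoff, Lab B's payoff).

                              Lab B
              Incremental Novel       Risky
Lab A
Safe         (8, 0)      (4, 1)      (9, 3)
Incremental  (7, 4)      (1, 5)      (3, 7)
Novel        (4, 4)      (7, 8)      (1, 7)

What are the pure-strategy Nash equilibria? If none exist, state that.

Pure-strategy Nash equilibria: (Safe, Risky) and (Novel, Novel)

For each player, find the best response to each opponent profile; mutual best responses are the pure NE.
Lab A against Incremental: payoffs 8, 7, 4 → best response Safe.
Lab A against Novel: payoffs 4, 1, 7 → best response Novel.
Lab A against Risky: payoffs 9, 3, 1 → best response Safe.
Lab B against Safe: payoffs 0, 1, 3 → best response Risky.
Lab B against Incremental: payoffs 4, 5, 7 → best response Risky.
Lab B against Novel: payoffs 4, 8, 7 → best response Novel.
Mutual best responses: (Safe, Risky); (Novel, Novel).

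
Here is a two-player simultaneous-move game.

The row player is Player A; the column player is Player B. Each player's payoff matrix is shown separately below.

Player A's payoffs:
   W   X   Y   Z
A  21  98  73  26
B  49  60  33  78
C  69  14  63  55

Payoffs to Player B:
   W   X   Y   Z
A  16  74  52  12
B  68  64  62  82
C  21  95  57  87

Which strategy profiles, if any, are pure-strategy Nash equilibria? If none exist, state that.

Check each profile: it is a Nash equilibrium iff no player can strictly gain by switching unilaterally.
(A, W): Player A can switch to B (21 → 49). Not NE.
(A, X): Player A gets 98, best alternative 60; Player B gets 74, best alternative 52. No profitable deviation — NE.
(A, Y): Player B can switch to X (52 → 74). Not NE.
(A, Z): Player A can switch to B (26 → 78). Not NE.
(B, W): Player A can switch to C (49 → 69). Not NE.
(B, X): Player A can switch to A (60 → 98). Not NE.
(B, Y): Player A can switch to A (33 → 73). Not NE.
(B, Z): Player A gets 78, best alternative 55; Player B gets 82, best alternative 68. No profitable deviation — NE.
(C, W): Player B can switch to X (21 → 95). Not NE.
(C, X): Player A can switch to A (14 → 98). Not NE.
(The remaining 2 profiles each have a profitable deviation by the same check.)

(A, X) and (B, Z)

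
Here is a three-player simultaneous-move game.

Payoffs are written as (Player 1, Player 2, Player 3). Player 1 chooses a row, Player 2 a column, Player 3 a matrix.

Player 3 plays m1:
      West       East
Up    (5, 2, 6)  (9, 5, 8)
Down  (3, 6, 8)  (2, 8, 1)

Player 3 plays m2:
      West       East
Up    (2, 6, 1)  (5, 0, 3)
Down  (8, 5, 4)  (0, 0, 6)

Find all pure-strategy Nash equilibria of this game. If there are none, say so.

(Up, East, m1)

Check each profile: it is a Nash equilibrium iff no player can strictly gain by switching unilaterally.
(Up, West, m1): Player 2 can switch to East (2 → 5). Not NE.
(Up, West, m2): Player 1 can switch to Down (2 → 8). Not NE.
(Up, East, m1): Player 1 gets 9, best alternative 2; Player 2 gets 5, best alternative 2; Player 3 gets 8, best alternative 3. No profitable deviation — NE.
(Up, East, m2): Player 2 can switch to West (0 → 6). Not NE.
(Down, West, m1): Player 1 can switch to Up (3 → 5). Not NE.
(Down, West, m2): Player 3 can switch to m1 (4 → 8). Not NE.
(Down, East, m1): Player 1 can switch to Up (2 → 9). Not NE.
(Down, East, m2): Player 1 can switch to Up (0 → 5). Not NE.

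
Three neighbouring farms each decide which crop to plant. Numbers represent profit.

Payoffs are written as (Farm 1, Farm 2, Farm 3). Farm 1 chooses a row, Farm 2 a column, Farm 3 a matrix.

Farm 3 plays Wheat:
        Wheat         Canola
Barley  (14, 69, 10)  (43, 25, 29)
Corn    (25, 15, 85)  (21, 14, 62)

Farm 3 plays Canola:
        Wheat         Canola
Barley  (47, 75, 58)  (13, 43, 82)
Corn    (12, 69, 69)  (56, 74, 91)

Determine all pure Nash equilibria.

For each strategy profile, look for a profitable unilateral deviation.
(Barley, Wheat, Wheat): Farm 1 can switch to Corn (14 → 25). Not NE.
(Barley, Wheat, Canola): Farm 1 gets 47, best alternative 12; Farm 2 gets 75, best alternative 43; Farm 3 gets 58, best alternative 10. No profitable deviation — NE.
(Barley, Canola, Wheat): Farm 2 can switch to Wheat (25 → 69). Not NE.
(Barley, Canola, Canola): Farm 1 can switch to Corn (13 → 56). Not NE.
(Corn, Wheat, Wheat): Farm 1 gets 25, best alternative 14; Farm 2 gets 15, best alternative 14; Farm 3 gets 85, best alternative 69. No profitable deviation — NE.
(Corn, Wheat, Canola): Farm 1 can switch to Barley (12 → 47). Not NE.
(Corn, Canola, Wheat): Farm 1 can switch to Barley (21 → 43). Not NE.
(Corn, Canola, Canola): Farm 1 gets 56, best alternative 13; Farm 2 gets 74, best alternative 69; Farm 3 gets 91, best alternative 62. No profitable deviation — NE.

Pure-strategy Nash equilibria: (Barley, Wheat, Canola), (Corn, Wheat, Wheat), (Corn, Canola, Canola)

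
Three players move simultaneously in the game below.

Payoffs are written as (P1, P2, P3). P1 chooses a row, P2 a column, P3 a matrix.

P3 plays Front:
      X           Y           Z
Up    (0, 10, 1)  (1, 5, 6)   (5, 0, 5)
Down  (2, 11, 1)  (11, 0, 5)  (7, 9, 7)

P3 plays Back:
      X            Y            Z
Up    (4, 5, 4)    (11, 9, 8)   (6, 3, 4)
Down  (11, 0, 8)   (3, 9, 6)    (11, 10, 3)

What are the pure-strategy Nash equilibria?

Pure NE: (Up, Y, Back)

(Up, X, Front): P1 can switch to Down (0 → 2). Not NE.
(Up, X, Back): P1 can switch to Down (4 → 11). Not NE.
(Up, Y, Front): P1 can switch to Down (1 → 11). Not NE.
(Up, Y, Back): P1 gets 11, best alternative 3; P2 gets 9, best alternative 5; P3 gets 8, best alternative 6. No profitable deviation — NE.
(Up, Z, Front): P1 can switch to Down (5 → 7). Not NE.
(Up, Z, Back): P1 can switch to Down (6 → 11). Not NE.
(Down, X, Front): P3 can switch to Back (1 → 8). Not NE.
(Down, X, Back): P2 can switch to Y (0 → 9). Not NE.
(Down, Y, Front): P2 can switch to X (0 → 11). Not NE.
(The remaining 3 profiles each have a profitable deviation by the same check.)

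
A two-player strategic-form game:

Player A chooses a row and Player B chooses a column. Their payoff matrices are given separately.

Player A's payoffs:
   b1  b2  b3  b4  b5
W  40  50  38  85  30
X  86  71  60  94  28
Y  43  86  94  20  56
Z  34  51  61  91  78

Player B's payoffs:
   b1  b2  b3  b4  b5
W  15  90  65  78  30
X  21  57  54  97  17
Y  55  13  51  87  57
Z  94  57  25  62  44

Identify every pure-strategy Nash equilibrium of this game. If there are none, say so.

Player A against b1: payoffs 40, 86, 43, 34 → best response X.
Player A against b2: payoffs 50, 71, 86, 51 → best response Y.
Player A against b3: payoffs 38, 60, 94, 61 → best response Y.
Player A against b4: payoffs 85, 94, 20, 91 → best response X.
Player A against b5: payoffs 30, 28, 56, 78 → best response Z.
Player B against W: payoffs 15, 90, 65, 78, 30 → best response b2.
Player B against X: payoffs 21, 57, 54, 97, 17 → best response b4.
Player B against Y: payoffs 55, 13, 51, 87, 57 → best response b4.
Player B against Z: payoffs 94, 57, 25, 62, 44 → best response b1.
Mutual best responses: (X, b4).

(X, b4)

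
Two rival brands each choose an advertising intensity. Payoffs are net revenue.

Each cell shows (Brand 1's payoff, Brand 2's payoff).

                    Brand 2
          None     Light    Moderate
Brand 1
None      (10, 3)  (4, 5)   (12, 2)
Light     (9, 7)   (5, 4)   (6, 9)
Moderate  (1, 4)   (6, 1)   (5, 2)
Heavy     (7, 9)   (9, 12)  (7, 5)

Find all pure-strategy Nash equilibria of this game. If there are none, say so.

(Heavy, Light)

(None, None): Brand 2 can switch to Light (3 → 5). Not NE.
(None, Light): Brand 1 can switch to Light (4 → 5). Not NE.
(None, Moderate): Brand 2 can switch to None (2 → 3). Not NE.
(Light, None): Brand 1 can switch to None (9 → 10). Not NE.
(Light, Light): Brand 1 can switch to Moderate (5 → 6). Not NE.
(Light, Moderate): Brand 1 can switch to None (6 → 12). Not NE.
(Moderate, None): Brand 1 can switch to None (1 → 10). Not NE.
(Moderate, Light): Brand 1 can switch to Heavy (6 → 9). Not NE.
(Moderate, Moderate): Brand 1 can switch to None (5 → 12). Not NE.
(Heavy, None): Brand 1 can switch to None (7 → 10). Not NE.
(Heavy, Light): Brand 1 gets 9, best alternative 6; Brand 2 gets 12, best alternative 9. No profitable deviation — NE.
(Heavy, Moderate): Brand 1 can switch to None (7 → 12). Not NE.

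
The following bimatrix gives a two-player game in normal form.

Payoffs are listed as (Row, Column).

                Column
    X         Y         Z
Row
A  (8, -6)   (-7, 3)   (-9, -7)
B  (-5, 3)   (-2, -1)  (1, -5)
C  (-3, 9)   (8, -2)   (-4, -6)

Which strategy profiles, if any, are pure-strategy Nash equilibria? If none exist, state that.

For each player, find the best response to each opponent profile; mutual best responses are the pure NE.
Row against X: payoffs 8, -5, -3 → best response A.
Row against Y: payoffs -7, -2, 8 → best response C.
Row against Z: payoffs -9, 1, -4 → best response B.
Column against A: payoffs -6, 3, -7 → best response Y.
Column against B: payoffs 3, -1, -5 → best response X.
Column against C: payoffs 9, -2, -6 → best response X.
No profile is a mutual best response for all players.

There is no pure-strategy Nash equilibrium.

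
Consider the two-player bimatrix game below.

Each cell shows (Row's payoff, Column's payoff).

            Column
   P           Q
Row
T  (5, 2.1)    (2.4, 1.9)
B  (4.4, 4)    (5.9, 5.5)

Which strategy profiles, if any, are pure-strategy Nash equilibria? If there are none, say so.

Pure-strategy Nash equilibria: (T, P) and (B, Q)

Row against P: payoffs 5, 4.4 → best response T.
Row against Q: payoffs 2.4, 5.9 → best response B.
Column against T: payoffs 2.1, 1.9 → best response P.
Column against B: payoffs 4, 5.5 → best response Q.
Mutual best responses: (T, P); (B, Q).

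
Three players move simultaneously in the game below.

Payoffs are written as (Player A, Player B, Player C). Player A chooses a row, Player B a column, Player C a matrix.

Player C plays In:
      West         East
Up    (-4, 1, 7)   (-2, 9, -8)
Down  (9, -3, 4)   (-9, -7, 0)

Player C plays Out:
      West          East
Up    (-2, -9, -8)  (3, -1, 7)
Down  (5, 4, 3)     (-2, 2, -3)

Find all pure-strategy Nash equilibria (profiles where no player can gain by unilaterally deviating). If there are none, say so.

Pure-strategy Nash equilibria: (Up, East, Out); (Down, West, In)

Check each profile: it is a Nash equilibrium iff no player can strictly gain by switching unilaterally.
(Up, West, In): Player A can switch to Down (-4 → 9). Not NE.
(Up, West, Out): Player A can switch to Down (-2 → 5). Not NE.
(Up, East, In): Player C can switch to Out (-8 → 7). Not NE.
(Up, East, Out): Player A gets 3, best alternative -2; Player B gets -1, best alternative -9; Player C gets 7, best alternative -8. No profitable deviation — NE.
(Down, West, In): Player A gets 9, best alternative -4; Player B gets -3, best alternative -7; Player C gets 4, best alternative 3. No profitable deviation — NE.
(Down, West, Out): Player C can switch to In (3 → 4). Not NE.
(Down, East, In): Player A can switch to Up (-9 → -2). Not NE.
(Down, East, Out): Player A can switch to Up (-2 → 3). Not NE.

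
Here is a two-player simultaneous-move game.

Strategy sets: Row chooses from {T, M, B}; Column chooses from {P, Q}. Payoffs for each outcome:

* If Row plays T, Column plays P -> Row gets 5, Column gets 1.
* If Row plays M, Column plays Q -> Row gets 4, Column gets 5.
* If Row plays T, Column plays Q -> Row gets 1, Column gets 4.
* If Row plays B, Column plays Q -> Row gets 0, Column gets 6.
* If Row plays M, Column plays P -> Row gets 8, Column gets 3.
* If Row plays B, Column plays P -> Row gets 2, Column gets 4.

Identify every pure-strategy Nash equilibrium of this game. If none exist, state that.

(M, Q)

Row against P: payoffs 5, 8, 2 → best response M.
Row against Q: payoffs 1, 4, 0 → best response M.
Column against T: payoffs 1, 4 → best response Q.
Column against M: payoffs 3, 5 → best response Q.
Column against B: payoffs 4, 6 → best response Q.
Mutual best responses: (M, Q).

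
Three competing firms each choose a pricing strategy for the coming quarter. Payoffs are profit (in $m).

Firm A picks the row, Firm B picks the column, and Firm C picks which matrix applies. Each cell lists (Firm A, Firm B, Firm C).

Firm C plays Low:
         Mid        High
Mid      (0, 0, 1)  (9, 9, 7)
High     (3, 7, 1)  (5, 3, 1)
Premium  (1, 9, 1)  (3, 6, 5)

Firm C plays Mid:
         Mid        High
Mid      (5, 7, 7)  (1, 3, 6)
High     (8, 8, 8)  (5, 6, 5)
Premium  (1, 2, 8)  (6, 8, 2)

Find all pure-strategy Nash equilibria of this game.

(Mid, Mid, Low): Firm A can switch to High (0 → 3). Not NE.
(Mid, Mid, Mid): Firm A can switch to High (5 → 8). Not NE.
(Mid, High, Low): Firm A gets 9, best alternative 5; Firm B gets 9, best alternative 0; Firm C gets 7, best alternative 6. No profitable deviation — NE.
(Mid, High, Mid): Firm A can switch to High (1 → 5). Not NE.
(High, Mid, Low): Firm C can switch to Mid (1 → 8). Not NE.
(High, Mid, Mid): Firm A gets 8, best alternative 5; Firm B gets 8, best alternative 6; Firm C gets 8, best alternative 1. No profitable deviation — NE.
(High, High, Low): Firm A can switch to Mid (5 → 9). Not NE.
(High, High, Mid): Firm A can switch to Premium (5 → 6). Not NE.
(Premium, Mid, Low): Firm A can switch to High (1 → 3). Not NE.
(Premium, Mid, Mid): Firm A can switch to Mid (1 → 5). Not NE.
(Premium, High, Low): Firm A can switch to Mid (3 → 9). Not NE.
(Premium, High, Mid): Firm C can switch to Low (2 → 5). Not NE.

(Mid, High, Low), (High, Mid, Mid)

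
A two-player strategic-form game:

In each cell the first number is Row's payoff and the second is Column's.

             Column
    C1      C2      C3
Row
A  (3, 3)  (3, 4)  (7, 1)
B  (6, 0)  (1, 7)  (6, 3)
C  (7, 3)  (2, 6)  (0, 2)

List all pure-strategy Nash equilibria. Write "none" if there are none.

Pure NE: (A, C2)

Row against C1: payoffs 3, 6, 7 → best response C.
Row against C2: payoffs 3, 1, 2 → best response A.
Row against C3: payoffs 7, 6, 0 → best response A.
Column against A: payoffs 3, 4, 1 → best response C2.
Column against B: payoffs 0, 7, 3 → best response C2.
Column against C: payoffs 3, 6, 2 → best response C2.
Mutual best responses: (A, C2).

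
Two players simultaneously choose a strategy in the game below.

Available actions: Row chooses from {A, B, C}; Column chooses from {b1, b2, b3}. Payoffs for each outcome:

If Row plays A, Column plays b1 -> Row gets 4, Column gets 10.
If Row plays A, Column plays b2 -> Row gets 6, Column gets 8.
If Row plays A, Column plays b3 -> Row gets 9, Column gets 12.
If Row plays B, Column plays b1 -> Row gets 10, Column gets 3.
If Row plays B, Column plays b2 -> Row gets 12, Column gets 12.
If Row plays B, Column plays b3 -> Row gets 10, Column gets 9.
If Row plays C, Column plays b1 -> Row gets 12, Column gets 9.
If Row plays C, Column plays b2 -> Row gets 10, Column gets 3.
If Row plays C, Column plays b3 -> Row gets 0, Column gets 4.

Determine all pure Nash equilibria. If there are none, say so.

The pure Nash equilibria are (B, b2) and (C, b1).

For each player, find the best response to each opponent profile; mutual best responses are the pure NE.
Row against b1: payoffs 4, 10, 12 → best response C.
Row against b2: payoffs 6, 12, 10 → best response B.
Row against b3: payoffs 9, 10, 0 → best response B.
Column against A: payoffs 10, 8, 12 → best response b3.
Column against B: payoffs 3, 12, 9 → best response b2.
Column against C: payoffs 9, 3, 4 → best response b1.
Mutual best responses: (B, b2); (C, b1).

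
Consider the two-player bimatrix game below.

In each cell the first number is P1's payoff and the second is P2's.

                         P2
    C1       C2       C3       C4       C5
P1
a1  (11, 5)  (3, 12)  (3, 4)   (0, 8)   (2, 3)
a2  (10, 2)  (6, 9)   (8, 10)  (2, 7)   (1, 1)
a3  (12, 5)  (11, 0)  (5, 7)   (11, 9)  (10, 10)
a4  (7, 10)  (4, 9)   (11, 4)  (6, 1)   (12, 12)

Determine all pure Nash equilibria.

Pure NE: (a4, C5)

For each strategy profile, look for a profitable unilateral deviation.
(a1, C1): P1 can switch to a3 (11 → 12). Not NE.
(a1, C2): P1 can switch to a2 (3 → 6). Not NE.
(a1, C3): P1 can switch to a2 (3 → 8). Not NE.
(a1, C4): P1 can switch to a2 (0 → 2). Not NE.
(a1, C5): P1 can switch to a3 (2 → 10). Not NE.
(a2, C1): P1 can switch to a1 (10 → 11). Not NE.
(a2, C2): P1 can switch to a3 (6 → 11). Not NE.
(a2, C3): P1 can switch to a4 (8 → 11). Not NE.
(a2, C4): P1 can switch to a3 (2 → 11). Not NE.
(a2, C5): P1 can switch to a1 (1 → 2). Not NE.
(a3, C1): P2 can switch to C3 (5 → 7). Not NE.
(a3, C2): P2 can switch to C1 (0 → 5). Not NE.
(a4, C5): P1 gets 12, best alternative 10; P2 gets 12, best alternative 10. No profitable deviation — NE.
(The remaining 7 profiles each have a profitable deviation by the same check.)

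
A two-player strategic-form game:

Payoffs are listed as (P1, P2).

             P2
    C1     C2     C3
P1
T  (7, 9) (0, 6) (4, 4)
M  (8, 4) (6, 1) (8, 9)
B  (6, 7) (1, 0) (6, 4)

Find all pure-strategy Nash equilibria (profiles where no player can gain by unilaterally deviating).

(T, C1): P1 can switch to M (7 → 8). Not NE.
(T, C2): P1 can switch to M (0 → 6). Not NE.
(T, C3): P1 can switch to M (4 → 8). Not NE.
(M, C1): P2 can switch to C3 (4 → 9). Not NE.
(M, C2): P2 can switch to C1 (1 → 4). Not NE.
(M, C3): P1 gets 8, best alternative 6; P2 gets 9, best alternative 4. No profitable deviation — NE.
(B, C1): P1 can switch to T (6 → 7). Not NE.
(The remaining 2 profiles each have a profitable deviation by the same check.)

The unique pure-strategy Nash equilibrium is (M, C3).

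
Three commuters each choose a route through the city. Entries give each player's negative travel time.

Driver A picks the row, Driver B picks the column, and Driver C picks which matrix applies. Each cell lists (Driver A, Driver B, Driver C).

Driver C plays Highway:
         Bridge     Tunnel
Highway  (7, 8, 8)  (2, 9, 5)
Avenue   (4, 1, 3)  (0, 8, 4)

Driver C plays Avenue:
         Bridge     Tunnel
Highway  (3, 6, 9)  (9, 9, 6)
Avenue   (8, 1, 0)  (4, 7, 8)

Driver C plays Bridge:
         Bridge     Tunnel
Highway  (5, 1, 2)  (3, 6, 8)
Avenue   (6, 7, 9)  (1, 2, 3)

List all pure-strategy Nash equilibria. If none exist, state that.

Pure-strategy Nash equilibria: (Highway, Tunnel, Bridge), (Avenue, Bridge, Bridge)

(Highway, Bridge, Highway): Driver B can switch to Tunnel (8 → 9). Not NE.
(Highway, Bridge, Avenue): Driver A can switch to Avenue (3 → 8). Not NE.
(Highway, Bridge, Bridge): Driver A can switch to Avenue (5 → 6). Not NE.
(Highway, Tunnel, Highway): Driver C can switch to Avenue (5 → 6). Not NE.
(Highway, Tunnel, Avenue): Driver C can switch to Bridge (6 → 8). Not NE.
(Highway, Tunnel, Bridge): Driver A gets 3, best alternative 1; Driver B gets 6, best alternative 1; Driver C gets 8, best alternative 6. No profitable deviation — NE.
(Avenue, Bridge, Highway): Driver A can switch to Highway (4 → 7). Not NE.
(Avenue, Bridge, Bridge): Driver A gets 6, best alternative 5; Driver B gets 7, best alternative 2; Driver C gets 9, best alternative 3. No profitable deviation — NE.
(The remaining 4 profiles each have a profitable deviation by the same check.)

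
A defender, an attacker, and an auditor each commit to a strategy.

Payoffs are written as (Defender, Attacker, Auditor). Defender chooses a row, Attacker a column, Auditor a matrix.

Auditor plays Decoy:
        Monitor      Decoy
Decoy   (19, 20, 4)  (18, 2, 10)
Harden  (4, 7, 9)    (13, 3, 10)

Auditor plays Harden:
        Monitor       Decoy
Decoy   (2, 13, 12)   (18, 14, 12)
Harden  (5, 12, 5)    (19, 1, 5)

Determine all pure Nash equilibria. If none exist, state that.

Defender against (Monitor, Decoy): payoffs 19, 4 → best response Decoy.
Defender against (Monitor, Harden): payoffs 2, 5 → best response Harden.
Defender against (Decoy, Decoy): payoffs 18, 13 → best response Decoy.
Defender against (Decoy, Harden): payoffs 18, 19 → best response Harden.
Attacker against (Decoy, Decoy): payoffs 20, 2 → best response Monitor.
Attacker against (Decoy, Harden): payoffs 13, 14 → best response Decoy.
Attacker against (Harden, Decoy): payoffs 7, 3 → best response Monitor.
Attacker against (Harden, Harden): payoffs 12, 1 → best response Monitor.
Auditor against (Decoy, Monitor): payoffs 4, 12 → best response Harden.
Auditor against (Decoy, Decoy): payoffs 10, 12 → best response Harden.
Auditor against (Harden, Monitor): payoffs 9, 5 → best response Decoy.
Auditor against (Harden, Decoy): payoffs 10, 5 → best response Decoy.
No profile is a mutual best response for all players.

No pure-strategy Nash equilibrium.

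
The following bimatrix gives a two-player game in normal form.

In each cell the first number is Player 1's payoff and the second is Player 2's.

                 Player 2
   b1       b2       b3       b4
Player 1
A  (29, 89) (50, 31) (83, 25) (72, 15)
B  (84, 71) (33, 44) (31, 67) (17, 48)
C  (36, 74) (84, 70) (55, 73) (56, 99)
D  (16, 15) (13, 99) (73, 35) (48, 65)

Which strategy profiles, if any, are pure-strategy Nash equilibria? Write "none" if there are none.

(B, b1)

Player 1 against b1: payoffs 29, 84, 36, 16 → best response B.
Player 1 against b2: payoffs 50, 33, 84, 13 → best response C.
Player 1 against b3: payoffs 83, 31, 55, 73 → best response A.
Player 1 against b4: payoffs 72, 17, 56, 48 → best response A.
Player 2 against A: payoffs 89, 31, 25, 15 → best response b1.
Player 2 against B: payoffs 71, 44, 67, 48 → best response b1.
Player 2 against C: payoffs 74, 70, 73, 99 → best response b4.
Player 2 against D: payoffs 15, 99, 35, 65 → best response b2.
Mutual best responses: (B, b1).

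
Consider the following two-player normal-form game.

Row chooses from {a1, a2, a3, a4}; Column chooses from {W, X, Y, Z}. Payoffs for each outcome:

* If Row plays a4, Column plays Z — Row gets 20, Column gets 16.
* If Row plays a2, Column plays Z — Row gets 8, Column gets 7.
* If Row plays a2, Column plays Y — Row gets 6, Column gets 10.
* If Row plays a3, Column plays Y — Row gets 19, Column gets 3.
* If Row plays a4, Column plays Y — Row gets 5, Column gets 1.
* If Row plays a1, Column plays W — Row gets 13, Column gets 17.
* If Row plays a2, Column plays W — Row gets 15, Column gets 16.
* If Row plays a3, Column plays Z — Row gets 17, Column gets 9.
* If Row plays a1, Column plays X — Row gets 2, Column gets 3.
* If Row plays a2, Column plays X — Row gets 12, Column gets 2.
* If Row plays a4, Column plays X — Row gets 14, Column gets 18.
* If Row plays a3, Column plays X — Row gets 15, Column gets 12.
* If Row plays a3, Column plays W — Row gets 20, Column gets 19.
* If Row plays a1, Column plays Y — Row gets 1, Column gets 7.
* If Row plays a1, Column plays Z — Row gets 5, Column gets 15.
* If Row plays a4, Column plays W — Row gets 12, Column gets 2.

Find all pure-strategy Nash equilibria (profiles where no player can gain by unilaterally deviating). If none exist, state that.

Pure NE: (a3, W)

(a1, W): Row can switch to a2 (13 → 15). Not NE.
(a1, X): Row can switch to a2 (2 → 12). Not NE.
(a1, Y): Row can switch to a2 (1 → 6). Not NE.
(a1, Z): Row can switch to a2 (5 → 8). Not NE.
(a2, W): Row can switch to a3 (15 → 20). Not NE.
(a2, X): Row can switch to a3 (12 → 15). Not NE.
(a2, Y): Row can switch to a3 (6 → 19). Not NE.
(a2, Z): Row can switch to a3 (8 → 17). Not NE.
(a3, W): Row gets 20, best alternative 15; Column gets 19, best alternative 12. No profitable deviation — NE.
(The remaining 7 profiles each have a profitable deviation by the same check.)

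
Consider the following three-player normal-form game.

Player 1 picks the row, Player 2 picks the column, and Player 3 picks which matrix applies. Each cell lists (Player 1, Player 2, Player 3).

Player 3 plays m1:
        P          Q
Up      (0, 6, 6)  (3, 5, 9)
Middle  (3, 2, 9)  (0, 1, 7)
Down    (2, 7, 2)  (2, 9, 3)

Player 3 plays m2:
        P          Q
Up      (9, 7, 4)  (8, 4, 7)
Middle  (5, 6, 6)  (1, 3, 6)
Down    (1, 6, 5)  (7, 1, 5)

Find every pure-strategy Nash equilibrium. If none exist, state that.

Pure NE: (Middle, P, m1)

For each player, find the best response to each opponent profile; mutual best responses are the pure NE.
Player 1 against (P, m1): payoffs 0, 3, 2 → best response Middle.
Player 1 against (P, m2): payoffs 9, 5, 1 → best response Up.
Player 1 against (Q, m1): payoffs 3, 0, 2 → best response Up.
Player 1 against (Q, m2): payoffs 8, 1, 7 → best response Up.
Player 2 against (Up, m1): payoffs 6, 5 → best response P.
Player 2 against (Up, m2): payoffs 7, 4 → best response P.
Player 2 against (Middle, m1): payoffs 2, 1 → best response P.
Player 2 against (Middle, m2): payoffs 6, 3 → best response P.
Player 2 against (Down, m1): payoffs 7, 9 → best response Q.
Player 2 against (Down, m2): payoffs 6, 1 → best response P.
Player 3 against (Up, P): payoffs 6, 4 → best response m1.
Player 3 against (Up, Q): payoffs 9, 7 → best response m1.
Player 3 against (Middle, P): payoffs 9, 6 → best response m1.
Player 3 against (Middle, Q): payoffs 7, 6 → best response m1.
Player 3 against (Down, P): payoffs 2, 5 → best response m2.
Player 3 against (Down, Q): payoffs 3, 5 → best response m2.
Mutual best responses: (Middle, P, m1).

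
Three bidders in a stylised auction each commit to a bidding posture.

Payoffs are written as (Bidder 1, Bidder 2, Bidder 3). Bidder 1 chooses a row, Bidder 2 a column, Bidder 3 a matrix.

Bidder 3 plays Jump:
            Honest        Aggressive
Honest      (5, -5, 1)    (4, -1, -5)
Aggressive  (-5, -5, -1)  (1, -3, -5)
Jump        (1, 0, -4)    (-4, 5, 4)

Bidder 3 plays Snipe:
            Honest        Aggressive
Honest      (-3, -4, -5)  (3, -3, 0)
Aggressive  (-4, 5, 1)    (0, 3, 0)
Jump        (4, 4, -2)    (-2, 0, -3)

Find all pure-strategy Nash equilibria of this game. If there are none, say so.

For each player, find the best response to each opponent profile; mutual best responses are the pure NE.
Bidder 1 against (Honest, Jump): payoffs 5, -5, 1 → best response Honest.
Bidder 1 against (Honest, Snipe): payoffs -3, -4, 4 → best response Jump.
Bidder 1 against (Aggressive, Jump): payoffs 4, 1, -4 → best response Honest.
Bidder 1 against (Aggressive, Snipe): payoffs 3, 0, -2 → best response Honest.
Bidder 2 against (Honest, Jump): payoffs -5, -1 → best response Aggressive.
Bidder 2 against (Honest, Snipe): payoffs -4, -3 → best response Aggressive.
Bidder 2 against (Aggressive, Jump): payoffs -5, -3 → best response Aggressive.
Bidder 2 against (Aggressive, Snipe): payoffs 5, 3 → best response Honest.
Bidder 2 against (Jump, Jump): payoffs 0, 5 → best response Aggressive.
Bidder 2 against (Jump, Snipe): payoffs 4, 0 → best response Honest.
Bidder 3 against (Honest, Honest): payoffs 1, -5 → best response Jump.
Bidder 3 against (Honest, Aggressive): payoffs -5, 0 → best response Snipe.
Bidder 3 against (Aggressive, Honest): payoffs -1, 1 → best response Snipe.
Bidder 3 against (Aggressive, Aggressive): payoffs -5, 0 → best response Snipe.
Bidder 3 against (Jump, Honest): payoffs -4, -2 → best response Snipe.
Bidder 3 against (Jump, Aggressive): payoffs 4, -3 → best response Jump.
Mutual best responses: (Honest, Aggressive, Snipe); (Jump, Honest, Snipe).

(Honest, Aggressive, Snipe), (Jump, Honest, Snipe)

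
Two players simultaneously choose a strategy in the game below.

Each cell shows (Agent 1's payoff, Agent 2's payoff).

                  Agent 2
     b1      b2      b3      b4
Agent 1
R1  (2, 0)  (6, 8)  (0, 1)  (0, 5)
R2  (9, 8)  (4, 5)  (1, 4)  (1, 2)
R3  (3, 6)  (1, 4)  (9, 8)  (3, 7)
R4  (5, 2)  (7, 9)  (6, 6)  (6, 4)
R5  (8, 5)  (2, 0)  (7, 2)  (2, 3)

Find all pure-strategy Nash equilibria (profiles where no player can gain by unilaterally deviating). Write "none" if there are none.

The pure Nash equilibria are (R2, b1); (R3, b3); (R4, b2).

For each strategy profile, look for a profitable unilateral deviation.
(R1, b1): Agent 1 can switch to R2 (2 → 9). Not NE.
(R1, b2): Agent 1 can switch to R4 (6 → 7). Not NE.
(R1, b3): Agent 1 can switch to R2 (0 → 1). Not NE.
(R1, b4): Agent 1 can switch to R2 (0 → 1). Not NE.
(R2, b1): Agent 1 gets 9, best alternative 8; Agent 2 gets 8, best alternative 5. No profitable deviation — NE.
(R2, b2): Agent 1 can switch to R1 (4 → 6). Not NE.
(R2, b3): Agent 1 can switch to R3 (1 → 9). Not NE.
(R2, b4): Agent 1 can switch to R3 (1 → 3). Not NE.
(R3, b1): Agent 1 can switch to R2 (3 → 9). Not NE.
(R3, b3): Agent 1 gets 9, best alternative 7; Agent 2 gets 8, best alternative 7. No profitable deviation — NE.
(R4, b2): Agent 1 gets 7, best alternative 6; Agent 2 gets 9, best alternative 6. No profitable deviation — NE.
(The remaining 9 profiles each have a profitable deviation by the same check.)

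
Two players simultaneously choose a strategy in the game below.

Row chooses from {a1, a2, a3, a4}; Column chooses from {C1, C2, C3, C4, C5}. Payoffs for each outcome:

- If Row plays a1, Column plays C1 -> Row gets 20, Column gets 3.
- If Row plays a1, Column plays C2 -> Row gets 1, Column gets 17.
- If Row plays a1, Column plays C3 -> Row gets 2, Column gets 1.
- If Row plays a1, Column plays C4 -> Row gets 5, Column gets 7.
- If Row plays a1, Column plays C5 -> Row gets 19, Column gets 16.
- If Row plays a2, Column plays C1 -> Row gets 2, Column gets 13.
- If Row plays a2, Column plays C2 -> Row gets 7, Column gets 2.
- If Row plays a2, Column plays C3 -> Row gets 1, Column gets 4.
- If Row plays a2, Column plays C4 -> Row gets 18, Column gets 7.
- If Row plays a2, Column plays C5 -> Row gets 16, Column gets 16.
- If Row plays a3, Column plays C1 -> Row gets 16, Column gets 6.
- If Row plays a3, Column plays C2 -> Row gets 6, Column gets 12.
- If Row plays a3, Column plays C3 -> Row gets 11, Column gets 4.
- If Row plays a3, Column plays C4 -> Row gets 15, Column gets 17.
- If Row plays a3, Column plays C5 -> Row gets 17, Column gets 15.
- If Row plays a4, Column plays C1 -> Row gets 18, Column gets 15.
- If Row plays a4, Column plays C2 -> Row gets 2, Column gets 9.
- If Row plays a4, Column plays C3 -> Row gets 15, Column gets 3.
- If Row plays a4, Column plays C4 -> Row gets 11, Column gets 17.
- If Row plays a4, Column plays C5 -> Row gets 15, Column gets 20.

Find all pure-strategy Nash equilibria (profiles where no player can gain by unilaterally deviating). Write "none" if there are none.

none

For each player, find the best response to each opponent profile; mutual best responses are the pure NE.
Row against C1: payoffs 20, 2, 16, 18 → best response a1.
Row against C2: payoffs 1, 7, 6, 2 → best response a2.
Row against C3: payoffs 2, 1, 11, 15 → best response a4.
Row against C4: payoffs 5, 18, 15, 11 → best response a2.
Row against C5: payoffs 19, 16, 17, 15 → best response a1.
Column against a1: payoffs 3, 17, 1, 7, 16 → best response C2.
Column against a2: payoffs 13, 2, 4, 7, 16 → best response C5.
Column against a3: payoffs 6, 12, 4, 17, 15 → best response C4.
Column against a4: payoffs 15, 9, 3, 17, 20 → best response C5.
No profile is a mutual best response for all players.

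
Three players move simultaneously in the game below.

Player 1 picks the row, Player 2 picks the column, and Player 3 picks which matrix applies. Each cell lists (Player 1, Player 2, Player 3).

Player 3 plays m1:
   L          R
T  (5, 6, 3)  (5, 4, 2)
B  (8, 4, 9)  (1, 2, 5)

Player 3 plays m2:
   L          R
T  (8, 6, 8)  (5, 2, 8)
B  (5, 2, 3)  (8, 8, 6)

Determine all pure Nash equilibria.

(T, L, m1): Player 1 can switch to B (5 → 8). Not NE.
(T, L, m2): Player 1 gets 8, best alternative 5; Player 2 gets 6, best alternative 2; Player 3 gets 8, best alternative 3. No profitable deviation — NE.
(T, R, m1): Player 2 can switch to L (4 → 6). Not NE.
(T, R, m2): Player 1 can switch to B (5 → 8). Not NE.
(B, L, m1): Player 1 gets 8, best alternative 5; Player 2 gets 4, best alternative 2; Player 3 gets 9, best alternative 3. No profitable deviation — NE.
(B, L, m2): Player 1 can switch to T (5 → 8). Not NE.
(B, R, m1): Player 1 can switch to T (1 → 5). Not NE.
(B, R, m2): Player 1 gets 8, best alternative 5; Player 2 gets 8, best alternative 2; Player 3 gets 6, best alternative 5. No profitable deviation — NE.

Pure-strategy Nash equilibria: (T, L, m2), (B, L, m1), (B, R, m2)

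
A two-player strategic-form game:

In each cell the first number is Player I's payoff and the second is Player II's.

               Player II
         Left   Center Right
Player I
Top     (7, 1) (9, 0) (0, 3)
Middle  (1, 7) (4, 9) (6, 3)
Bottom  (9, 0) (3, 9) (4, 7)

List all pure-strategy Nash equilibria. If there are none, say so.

No pure-strategy Nash equilibrium.

For each player, find the best response to each opponent profile; mutual best responses are the pure NE.
Player I against Left: payoffs 7, 1, 9 → best response Bottom.
Player I against Center: payoffs 9, 4, 3 → best response Top.
Player I against Right: payoffs 0, 6, 4 → best response Middle.
Player II against Top: payoffs 1, 0, 3 → best response Right.
Player II against Middle: payoffs 7, 9, 3 → best response Center.
Player II against Bottom: payoffs 0, 9, 7 → best response Center.
No profile is a mutual best response for all players.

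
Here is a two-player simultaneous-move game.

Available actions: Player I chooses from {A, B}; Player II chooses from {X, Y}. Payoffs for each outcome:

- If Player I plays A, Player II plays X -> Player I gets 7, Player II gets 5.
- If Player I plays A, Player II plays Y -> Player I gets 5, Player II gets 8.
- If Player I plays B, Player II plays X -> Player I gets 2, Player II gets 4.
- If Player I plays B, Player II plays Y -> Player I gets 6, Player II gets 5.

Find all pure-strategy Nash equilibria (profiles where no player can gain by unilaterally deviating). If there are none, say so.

(B, Y)

(A, X): Player II can switch to Y (5 → 8). Not NE.
(A, Y): Player I can switch to B (5 → 6). Not NE.
(B, X): Player I can switch to A (2 → 7). Not NE.
(B, Y): Player I gets 6, best alternative 5; Player II gets 5, best alternative 4. No profitable deviation — NE.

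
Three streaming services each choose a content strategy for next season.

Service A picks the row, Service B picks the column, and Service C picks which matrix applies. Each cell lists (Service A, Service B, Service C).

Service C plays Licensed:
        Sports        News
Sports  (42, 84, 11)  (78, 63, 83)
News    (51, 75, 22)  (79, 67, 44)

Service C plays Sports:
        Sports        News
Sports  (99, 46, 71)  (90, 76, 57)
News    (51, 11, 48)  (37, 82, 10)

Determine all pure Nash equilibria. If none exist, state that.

(Sports, Sports, Licensed): Service A can switch to News (42 → 51). Not NE.
(Sports, Sports, Sports): Service B can switch to News (46 → 76). Not NE.
(Sports, News, Licensed): Service A can switch to News (78 → 79). Not NE.
(Sports, News, Sports): Service C can switch to Licensed (57 → 83). Not NE.
(News, Sports, Licensed): Service C can switch to Sports (22 → 48). Not NE.
(News, Sports, Sports): Service A can switch to Sports (51 → 99). Not NE.
(News, News, Licensed): Service B can switch to Sports (67 → 75). Not NE.
(News, News, Sports): Service A can switch to Sports (37 → 90). Not NE.

There is no pure-strategy Nash equilibrium.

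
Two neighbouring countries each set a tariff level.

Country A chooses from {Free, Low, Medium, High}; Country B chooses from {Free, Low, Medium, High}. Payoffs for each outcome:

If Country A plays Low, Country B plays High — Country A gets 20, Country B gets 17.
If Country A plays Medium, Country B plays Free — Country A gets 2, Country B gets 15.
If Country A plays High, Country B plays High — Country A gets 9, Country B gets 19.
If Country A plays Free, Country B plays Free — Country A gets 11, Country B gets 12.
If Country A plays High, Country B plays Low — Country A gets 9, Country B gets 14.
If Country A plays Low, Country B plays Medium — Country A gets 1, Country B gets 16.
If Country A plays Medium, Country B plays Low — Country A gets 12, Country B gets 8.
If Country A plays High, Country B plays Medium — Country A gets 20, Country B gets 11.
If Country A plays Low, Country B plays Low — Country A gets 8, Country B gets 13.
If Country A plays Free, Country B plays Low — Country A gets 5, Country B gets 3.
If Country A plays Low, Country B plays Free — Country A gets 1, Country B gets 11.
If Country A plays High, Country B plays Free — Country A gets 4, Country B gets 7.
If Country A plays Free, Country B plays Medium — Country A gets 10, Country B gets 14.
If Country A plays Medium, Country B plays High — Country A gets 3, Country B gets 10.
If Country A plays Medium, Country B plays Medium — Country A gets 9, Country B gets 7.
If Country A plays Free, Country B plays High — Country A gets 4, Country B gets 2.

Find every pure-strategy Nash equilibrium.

(Low, High)

Check each profile: it is a Nash equilibrium iff no player can strictly gain by switching unilaterally.
(Free, Free): Country B can switch to Medium (12 → 14). Not NE.
(Free, Low): Country A can switch to Low (5 → 8). Not NE.
(Free, Medium): Country A can switch to High (10 → 20). Not NE.
(Free, High): Country A can switch to Low (4 → 20). Not NE.
(Low, Free): Country A can switch to Free (1 → 11). Not NE.
(Low, Low): Country A can switch to Medium (8 → 12). Not NE.
(Low, Medium): Country A can switch to Free (1 → 10). Not NE.
(Low, High): Country A gets 20, best alternative 9; Country B gets 17, best alternative 16. No profitable deviation — NE.
(Medium, Free): Country A can switch to Free (2 → 11). Not NE.
(Medium, Low): Country B can switch to Free (8 → 15). Not NE.
(Medium, Medium): Country A can switch to Free (9 → 10). Not NE.
(The remaining 5 profiles each have a profitable deviation by the same check.)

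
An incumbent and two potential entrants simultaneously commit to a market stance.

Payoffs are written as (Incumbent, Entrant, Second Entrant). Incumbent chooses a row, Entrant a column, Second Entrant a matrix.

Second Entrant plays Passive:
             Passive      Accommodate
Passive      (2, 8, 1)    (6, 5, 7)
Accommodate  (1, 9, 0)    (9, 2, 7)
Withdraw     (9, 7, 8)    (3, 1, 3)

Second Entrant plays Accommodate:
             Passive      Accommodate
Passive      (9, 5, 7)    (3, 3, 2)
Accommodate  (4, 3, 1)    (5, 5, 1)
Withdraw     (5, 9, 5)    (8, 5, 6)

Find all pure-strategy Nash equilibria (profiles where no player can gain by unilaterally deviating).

Incumbent against (Passive, Passive): payoffs 2, 1, 9 → best response Withdraw.
Incumbent against (Passive, Accommodate): payoffs 9, 4, 5 → best response Passive.
Incumbent against (Accommodate, Passive): payoffs 6, 9, 3 → best response Accommodate.
Incumbent against (Accommodate, Accommodate): payoffs 3, 5, 8 → best response Withdraw.
Entrant against (Passive, Passive): payoffs 8, 5 → best response Passive.
Entrant against (Passive, Accommodate): payoffs 5, 3 → best response Passive.
Entrant against (Accommodate, Passive): payoffs 9, 2 → best response Passive.
Entrant against (Accommodate, Accommodate): payoffs 3, 5 → best response Accommodate.
Entrant against (Withdraw, Passive): payoffs 7, 1 → best response Passive.
Entrant against (Withdraw, Accommodate): payoffs 9, 5 → best response Passive.
Second Entrant against (Passive, Passive): payoffs 1, 7 → best response Accommodate.
Second Entrant against (Passive, Accommodate): payoffs 7, 2 → best response Passive.
Second Entrant against (Accommodate, Passive): payoffs 0, 1 → best response Accommodate.
Second Entrant against (Accommodate, Accommodate): payoffs 7, 1 → best response Passive.
Second Entrant against (Withdraw, Passive): payoffs 8, 5 → best response Passive.
Second Entrant against (Withdraw, Accommodate): payoffs 3, 6 → best response Accommodate.
Mutual best responses: (Passive, Passive, Accommodate); (Withdraw, Passive, Passive).

Pure-strategy Nash equilibria: (Passive, Passive, Accommodate); (Withdraw, Passive, Passive)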